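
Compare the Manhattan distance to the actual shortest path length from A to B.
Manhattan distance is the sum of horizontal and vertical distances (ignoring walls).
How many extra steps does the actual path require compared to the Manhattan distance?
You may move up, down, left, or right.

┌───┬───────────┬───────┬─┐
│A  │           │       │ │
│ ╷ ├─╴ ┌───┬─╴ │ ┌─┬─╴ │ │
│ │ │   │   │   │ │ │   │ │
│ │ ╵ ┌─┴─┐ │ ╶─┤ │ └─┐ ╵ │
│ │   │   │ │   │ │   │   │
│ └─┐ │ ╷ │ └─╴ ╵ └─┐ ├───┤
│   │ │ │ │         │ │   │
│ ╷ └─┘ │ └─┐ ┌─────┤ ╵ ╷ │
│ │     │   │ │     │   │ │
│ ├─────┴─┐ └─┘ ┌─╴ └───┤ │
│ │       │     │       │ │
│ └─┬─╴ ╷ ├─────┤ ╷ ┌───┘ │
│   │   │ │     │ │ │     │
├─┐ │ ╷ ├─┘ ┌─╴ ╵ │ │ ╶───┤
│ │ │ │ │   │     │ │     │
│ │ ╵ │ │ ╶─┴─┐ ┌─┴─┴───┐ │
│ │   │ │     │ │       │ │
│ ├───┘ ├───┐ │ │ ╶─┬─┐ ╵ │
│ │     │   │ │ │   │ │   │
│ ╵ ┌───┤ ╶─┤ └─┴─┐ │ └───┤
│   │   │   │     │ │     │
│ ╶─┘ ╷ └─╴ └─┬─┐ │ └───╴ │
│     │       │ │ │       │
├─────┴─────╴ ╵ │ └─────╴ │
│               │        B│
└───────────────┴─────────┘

Manhattan distance: |12 - 0| + |12 - 0| = 24
Actual path length: 42
Extra steps: 42 - 24 = 18

Solution:

┌───┬───────────┬───────┬─┐
│A  │           │       │ │
│ ╷ ├─╴ ┌───┬─╴ │ ┌─┬─╴ │ │
│↓│ │   │   │   │ │ │   │ │
│ │ ╵ ┌─┴─┐ │ ╶─┤ │ └─┐ ╵ │
│↓│   │↱ ↓│ │   │ │   │   │
│ └─┐ │ ╷ │ └─╴ ╵ └─┐ ├───┤
│↳ ↓│ │↑│↓│         │ │   │
│ ╷ └─┘ │ └─┐ ┌─────┤ ╵ ╷ │
│ │↳ → ↑│↳ ↓│ │↱ → ↓│   │ │
│ ├─────┴─┐ └─┘ ┌─╴ └───┤ │
│ │       │↳ → ↑│↓ ↲    │ │
│ └─┬─╴ ╷ ├─────┤ ╷ ┌───┘ │
│   │   │ │↓ ← ↰│↓│ │     │
├─┐ │ ╷ ├─┘ ┌─╴ ╵ │ │ ╶───┤
│ │ │ │ │↓ ↲│  ↑ ↲│ │     │
│ │ ╵ │ │ ╶─┴─┐ ┌─┴─┴───┐ │
│ │   │ │↳ → ↓│ │       │ │
│ ├───┘ ├───┐ │ │ ╶─┬─┐ ╵ │
│ │     │   │↓│ │   │ │   │
│ ╵ ┌───┤ ╶─┤ └─┴─┐ │ └───┤
│   │   │   │↳ → ↓│ │     │
│ ╶─┘ ╷ └─╴ └─┬─┐ │ └───╴ │
│     │       │ │↓│       │
├─────┴─────╴ ╵ │ └─────╴ │
│               │↳ → → → B│
└───────────────┴─────────┘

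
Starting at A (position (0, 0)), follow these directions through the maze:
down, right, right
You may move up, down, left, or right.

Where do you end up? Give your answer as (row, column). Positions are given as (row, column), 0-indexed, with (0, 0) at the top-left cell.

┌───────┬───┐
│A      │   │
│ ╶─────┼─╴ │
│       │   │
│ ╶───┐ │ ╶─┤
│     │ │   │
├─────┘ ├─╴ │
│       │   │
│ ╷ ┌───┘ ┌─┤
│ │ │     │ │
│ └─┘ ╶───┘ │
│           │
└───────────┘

Following directions step by step:
Start: (0, 0)
  down: (0, 0) → (1, 0)
  right: (1, 0) → (1, 1)
  right: (1, 1) → (1, 2)
Final position: (1, 2)

Path taken:

┌───────┬───┐
│A      │   │
│ ╶─────┼─╴ │
│↳ → B  │   │
│ ╶───┐ │ ╶─┤
│     │ │   │
├─────┘ ├─╴ │
│       │   │
│ ╷ ┌───┘ ┌─┤
│ │ │     │ │
│ └─┘ ╶───┘ │
│           │
└───────────┘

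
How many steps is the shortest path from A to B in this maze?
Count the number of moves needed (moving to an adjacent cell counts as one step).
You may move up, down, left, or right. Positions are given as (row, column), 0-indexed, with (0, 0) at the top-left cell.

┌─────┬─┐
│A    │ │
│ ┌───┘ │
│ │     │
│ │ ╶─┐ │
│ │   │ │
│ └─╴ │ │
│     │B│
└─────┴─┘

Using BFS to find shortest path:
Start: (0, 0), End: (3, 3)
Path found:
(0,0) → (1,0) → (2,0) → (3,0) → (3,1) → (3,2) → (2,2) → (2,1) → (1,1) → (1,2) → (1,3) → (2,3) → (3,3)
Number of steps: 12

Solution:

┌─────┬─┐
│A    │ │
│ ┌───┘ │
│↓│↱ → ↓│
│ │ ╶─┐ │
│↓│↑ ↰│↓│
│ └─╴ │ │
│↳ → ↑│B│
└─────┴─┘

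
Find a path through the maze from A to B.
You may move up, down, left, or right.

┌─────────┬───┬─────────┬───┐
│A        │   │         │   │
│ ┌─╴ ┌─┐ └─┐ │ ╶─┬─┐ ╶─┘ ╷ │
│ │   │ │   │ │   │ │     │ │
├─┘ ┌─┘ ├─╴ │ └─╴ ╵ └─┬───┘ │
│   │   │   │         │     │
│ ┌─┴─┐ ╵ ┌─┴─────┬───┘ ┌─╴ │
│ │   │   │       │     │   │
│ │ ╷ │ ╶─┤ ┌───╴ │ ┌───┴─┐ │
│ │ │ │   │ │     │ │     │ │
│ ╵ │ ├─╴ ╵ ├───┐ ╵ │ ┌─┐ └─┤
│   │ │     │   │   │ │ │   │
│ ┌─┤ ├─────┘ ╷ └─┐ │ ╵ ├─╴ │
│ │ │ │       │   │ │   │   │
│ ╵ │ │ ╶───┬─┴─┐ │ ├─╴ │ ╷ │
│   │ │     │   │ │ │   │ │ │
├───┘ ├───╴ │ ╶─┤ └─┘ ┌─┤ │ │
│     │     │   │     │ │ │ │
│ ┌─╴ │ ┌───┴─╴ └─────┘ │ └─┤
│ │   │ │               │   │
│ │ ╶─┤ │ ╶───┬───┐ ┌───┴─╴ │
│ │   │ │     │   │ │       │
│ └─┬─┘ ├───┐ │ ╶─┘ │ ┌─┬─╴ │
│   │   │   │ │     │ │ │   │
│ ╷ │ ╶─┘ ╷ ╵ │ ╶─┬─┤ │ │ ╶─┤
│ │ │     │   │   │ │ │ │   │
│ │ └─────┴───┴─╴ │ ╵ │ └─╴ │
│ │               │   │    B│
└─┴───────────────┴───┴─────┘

Finding the shortest path through the maze:
Path length: 100 steps
Directions: right → right → down → left → down → left → down → down → down → right → up → up → right → down → down → down → down → down → left → left → down → down → down → right → down → down → right → right → right → right → right → right → right → up → left → up → right → right → up → up → left → left → left → left → left → down → right → right → down → down → left → up → left → down → left → left → up → right → up → up → up → right → right → up → left → left → up → right → right → right → up → right → down → right → down → down → right → right → up → right → up → left → up → up → right → right → down → right → down → left → down → down → down → right → down → down → left → down → right → down

Solution:

┌─────────┬───┬─────────┬───┐
│A → ↓    │   │         │   │
│ ┌─╴ ┌─┐ └─┐ │ ╶─┬─┐ ╶─┘ ╷ │
│ │↓ ↲│ │   │ │   │ │     │ │
├─┘ ┌─┘ ├─╴ │ └─╴ ╵ └─┬───┘ │
│↓ ↲│   │   │         │     │
│ ┌─┴─┐ ╵ ┌─┴─────┬───┘ ┌─╴ │
│↓│↱ ↓│   │       │     │   │
│ │ ╷ │ ╶─┤ ┌───╴ │ ┌───┴─┐ │
│↓│↑│↓│   │ │     │ │↱ → ↓│ │
│ ╵ │ ├─╴ ╵ ├───┐ ╵ │ ┌─┐ └─┤
│↳ ↑│↓│     │↱ ↓│   │↑│ │↳ ↓│
│ ┌─┤ ├─────┘ ╷ └─┐ │ ╵ ├─╴ │
│ │ │↓│↱ → → ↑│↳ ↓│ │↑ ↰│↓ ↲│
│ ╵ │ │ ╶───┬─┴─┐ │ ├─╴ │ ╷ │
│   │↓│↑ ← ↰│   │↓│ │↱ ↑│↓│ │
├───┘ ├───╴ │ ╶─┤ └─┘ ┌─┤ │ │
│↓ ← ↲│↱ → ↑│   │↳ → ↑│ │↓│ │
│ ┌─╴ │ ┌───┴─╴ └─────┘ │ └─┤
│↓│   │↑│↓ ← ← ← ← ↰    │↳ ↓│
│ │ ╶─┤ │ ╶───┬───┐ ┌───┴─╴ │
│↓│   │↑│↳ → ↓│   │↑│      ↓│
│ └─┬─┘ ├───┐ │ ╶─┘ │ ┌─┬─╴ │
│↳ ↓│↱ ↑│↓ ↰│↓│↱ → ↑│ │ │↓ ↲│
│ ╷ │ ╶─┘ ╷ ╵ │ ╶─┬─┤ │ │ ╶─┤
│ │↓│↑ ← ↲│↑ ↲│↑ ↰│ │ │ │↳ ↓│
│ │ └─────┴───┴─╴ │ ╵ │ └─╴ │
│ │↳ → → → → → → ↑│   │    B│
└─┴───────────────┴───┴─────┘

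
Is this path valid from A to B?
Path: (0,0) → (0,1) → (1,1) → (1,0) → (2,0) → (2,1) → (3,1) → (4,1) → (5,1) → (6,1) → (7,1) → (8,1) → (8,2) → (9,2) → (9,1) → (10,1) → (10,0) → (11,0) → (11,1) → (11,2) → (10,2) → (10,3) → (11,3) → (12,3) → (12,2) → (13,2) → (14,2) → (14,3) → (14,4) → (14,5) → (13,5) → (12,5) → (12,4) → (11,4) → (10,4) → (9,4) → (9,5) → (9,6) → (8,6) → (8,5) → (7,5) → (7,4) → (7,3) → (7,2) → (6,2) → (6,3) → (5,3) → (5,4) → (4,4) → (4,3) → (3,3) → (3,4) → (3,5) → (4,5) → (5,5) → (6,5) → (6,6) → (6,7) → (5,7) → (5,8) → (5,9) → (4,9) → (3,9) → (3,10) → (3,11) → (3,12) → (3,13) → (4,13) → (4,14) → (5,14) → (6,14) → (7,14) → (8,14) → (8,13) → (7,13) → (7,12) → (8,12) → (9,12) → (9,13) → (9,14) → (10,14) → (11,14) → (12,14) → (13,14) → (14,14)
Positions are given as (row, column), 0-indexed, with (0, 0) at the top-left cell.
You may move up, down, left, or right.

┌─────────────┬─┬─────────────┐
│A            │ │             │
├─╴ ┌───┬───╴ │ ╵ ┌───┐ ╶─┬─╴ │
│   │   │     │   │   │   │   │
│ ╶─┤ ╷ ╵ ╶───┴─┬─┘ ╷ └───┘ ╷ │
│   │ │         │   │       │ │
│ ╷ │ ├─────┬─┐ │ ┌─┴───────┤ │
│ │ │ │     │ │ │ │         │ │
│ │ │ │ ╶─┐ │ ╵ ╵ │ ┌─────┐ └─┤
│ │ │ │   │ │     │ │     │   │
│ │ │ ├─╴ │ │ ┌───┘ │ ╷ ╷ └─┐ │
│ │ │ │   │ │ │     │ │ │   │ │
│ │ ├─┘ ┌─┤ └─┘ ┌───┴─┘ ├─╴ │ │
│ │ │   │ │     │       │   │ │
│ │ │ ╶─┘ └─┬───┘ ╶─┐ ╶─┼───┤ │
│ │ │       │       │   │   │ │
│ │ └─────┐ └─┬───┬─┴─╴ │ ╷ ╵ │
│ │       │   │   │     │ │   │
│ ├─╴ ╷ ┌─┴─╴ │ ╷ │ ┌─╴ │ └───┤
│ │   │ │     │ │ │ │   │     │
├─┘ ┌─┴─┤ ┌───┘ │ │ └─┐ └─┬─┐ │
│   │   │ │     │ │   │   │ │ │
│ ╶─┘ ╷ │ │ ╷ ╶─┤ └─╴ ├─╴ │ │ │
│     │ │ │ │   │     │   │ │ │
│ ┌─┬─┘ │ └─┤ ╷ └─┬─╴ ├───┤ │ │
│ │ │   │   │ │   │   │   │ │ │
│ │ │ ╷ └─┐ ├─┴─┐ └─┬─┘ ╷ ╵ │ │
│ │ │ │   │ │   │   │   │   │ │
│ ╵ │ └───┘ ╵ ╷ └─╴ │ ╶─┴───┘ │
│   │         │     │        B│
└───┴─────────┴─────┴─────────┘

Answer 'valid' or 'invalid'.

Checking path validity:
Result: All consecutive moves are passable.

valid

Correct solution:

┌─────────────┬─┬─────────────┐
│A ↓          │ │             │
├─╴ ┌───┬───╴ │ ╵ ┌───┐ ╶─┬─╴ │
│↓ ↲│   │     │   │   │   │   │
│ ╶─┤ ╷ ╵ ╶───┴─┬─┘ ╷ └───┘ ╷ │
│↳ ↓│ │         │   │       │ │
│ ╷ │ ├─────┬─┐ │ ┌─┴───────┤ │
│ │↓│ │↱ → ↓│ │ │ │↱ → → → ↓│ │
│ │ │ │ ╶─┐ │ ╵ ╵ │ ┌─────┐ └─┤
│ │↓│ │↑ ↰│↓│     │↑│     │↳ ↓│
│ │ │ ├─╴ │ │ ┌───┘ │ ╷ ╷ └─┐ │
│ │↓│ │↱ ↑│↓│ │↱ → ↑│ │ │   │↓│
│ │ ├─┘ ┌─┤ └─┘ ┌───┴─┘ ├─╴ │ │
│ │↓│↱ ↑│ │↳ → ↑│       │   │↓│
│ │ │ ╶─┘ └─┬───┘ ╶─┐ ╶─┼───┤ │
│ │↓│↑ ← ← ↰│       │   │↓ ↰│↓│
│ │ └─────┐ └─┬───┬─┴─╴ │ ╷ ╵ │
│ │↳ ↓    │↑ ↰│   │     │↓│↑ ↲│
│ ├─╴ ╷ ┌─┴─╴ │ ╷ │ ┌─╴ │ └───┤
│ │↓ ↲│ │↱ → ↑│ │ │ │   │↳ → ↓│
├─┘ ┌─┴─┤ ┌───┘ │ │ └─┐ └─┬─┐ │
│↓ ↲│↱ ↓│↑│     │ │   │   │ │↓│
│ ╶─┘ ╷ │ │ ╷ ╶─┤ └─╴ ├─╴ │ │ │
│↳ → ↑│↓│↑│ │   │     │   │ │↓│
│ ┌─┬─┘ │ └─┤ ╷ └─┬─╴ ├───┤ │ │
│ │ │↓ ↲│↑ ↰│ │   │   │   │ │↓│
│ │ │ ╷ └─┐ ├─┴─┐ └─┬─┘ ╷ ╵ │ │
│ │ │↓│   │↑│   │   │   │   │↓│
│ ╵ │ └───┘ ╵ ╷ └─╴ │ ╶─┴───┘ │
│   │↳ → → ↑  │     │        B│
└───┴─────────┴─────┴─────────┘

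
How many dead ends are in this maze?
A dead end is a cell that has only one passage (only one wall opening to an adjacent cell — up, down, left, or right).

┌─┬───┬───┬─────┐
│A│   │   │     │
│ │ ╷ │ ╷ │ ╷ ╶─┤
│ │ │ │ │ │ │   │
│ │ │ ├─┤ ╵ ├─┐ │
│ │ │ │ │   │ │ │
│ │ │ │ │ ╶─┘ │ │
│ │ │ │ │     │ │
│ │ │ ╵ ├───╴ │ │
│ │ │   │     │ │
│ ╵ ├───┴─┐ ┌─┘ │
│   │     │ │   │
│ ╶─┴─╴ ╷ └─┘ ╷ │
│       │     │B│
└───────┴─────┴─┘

Checking each cell for number of passages:

Dead ends found at positions:
  (0, 0)
  (0, 7)
  (1, 3)
  (2, 3)
  (2, 6)
  (4, 4)
  (5, 2)
  (5, 5)
  (6, 7)
Total dead ends: 9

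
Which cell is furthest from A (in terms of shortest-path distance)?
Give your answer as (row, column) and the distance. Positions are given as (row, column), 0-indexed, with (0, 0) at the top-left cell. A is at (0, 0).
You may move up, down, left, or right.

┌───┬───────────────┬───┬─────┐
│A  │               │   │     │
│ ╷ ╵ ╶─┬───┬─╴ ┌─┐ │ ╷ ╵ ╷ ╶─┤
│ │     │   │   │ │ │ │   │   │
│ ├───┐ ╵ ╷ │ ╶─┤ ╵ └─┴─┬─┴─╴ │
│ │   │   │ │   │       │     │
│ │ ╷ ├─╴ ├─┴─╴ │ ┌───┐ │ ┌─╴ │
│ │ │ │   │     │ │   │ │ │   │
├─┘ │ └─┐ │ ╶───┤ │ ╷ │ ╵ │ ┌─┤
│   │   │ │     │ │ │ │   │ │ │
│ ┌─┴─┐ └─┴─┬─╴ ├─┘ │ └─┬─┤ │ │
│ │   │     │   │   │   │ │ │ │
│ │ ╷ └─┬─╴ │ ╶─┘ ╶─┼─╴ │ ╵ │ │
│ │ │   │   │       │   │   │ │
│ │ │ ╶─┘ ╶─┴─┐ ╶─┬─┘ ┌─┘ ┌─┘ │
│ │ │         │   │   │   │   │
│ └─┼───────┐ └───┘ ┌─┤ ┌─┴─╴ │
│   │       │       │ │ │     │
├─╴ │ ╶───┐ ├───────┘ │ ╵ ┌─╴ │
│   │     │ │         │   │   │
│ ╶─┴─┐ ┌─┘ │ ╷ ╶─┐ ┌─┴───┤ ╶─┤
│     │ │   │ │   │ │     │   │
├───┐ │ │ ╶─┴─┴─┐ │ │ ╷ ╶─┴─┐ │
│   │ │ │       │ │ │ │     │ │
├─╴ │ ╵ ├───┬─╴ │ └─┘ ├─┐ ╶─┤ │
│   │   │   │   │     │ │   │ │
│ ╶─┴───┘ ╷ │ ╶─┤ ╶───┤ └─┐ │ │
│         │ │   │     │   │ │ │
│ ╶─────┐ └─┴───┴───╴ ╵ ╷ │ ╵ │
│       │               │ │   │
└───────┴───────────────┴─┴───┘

Computing BFS distances from A to all cells:
Furthest cell: (13, 7)
Distance: 88 steps

Path from A to the furthest cell:

┌───┬───────────────┬───┬─────┐
│A ↓│↱ → → → → ↓    │   │     │
│ ╷ ╵ ╶─┬───┬─╴ ┌─┐ │ ╷ ╵ ╷ ╶─┤
│ │↳ ↑  │   │↓ ↲│ │ │ │   │   │
│ ├───┐ ╵ ╷ │ ╶─┤ ╵ └─┴─┬─┴─╴ │
│ │↓ ↰│   │ │↳ ↓│       │     │
│ │ ╷ ├─╴ ├─┴─╴ │ ┌───┐ │ ┌─╴ │
│ │↓│↑│   │↓ ← ↲│ │↱ ↓│ │ │   │
├─┘ │ └─┐ │ ╶───┤ │ ╷ │ ╵ │ ┌─┤
│↓ ↲│↑ ↰│ │↳ → ↓│ │↑│↓│   │ │ │
│ ┌─┴─┐ └─┴─┬─╴ ├─┘ │ └─┬─┤ │ │
│↓│   │↑ ← ↰│↓ ↲│↱ ↑│↳ ↓│ │ │ │
│ │ ╷ └─┬─╴ │ ╶─┘ ╶─┼─╴ │ ╵ │ │
│↓│ │   │↱ ↑│↳ → ↑  │↓ ↲│   │ │
│ │ │ ╶─┘ ╶─┴─┐ ╶─┬─┘ ┌─┘ ┌─┘ │
│↓│ │    ↑ ← ↰│   │↓ ↲│   │   │
│ └─┼───────┐ └───┘ ┌─┤ ┌─┴─╴ │
│↳ ↓│↱ → → ↓│↑ ← ← ↲│ │ │     │
├─╴ │ ╶───┐ ├───────┘ │ ╵ ┌─╴ │
│↓ ↲│↑ ↰  │↓│         │   │   │
│ ╶─┴─┐ ┌─┘ │ ╷ ╶─┐ ┌─┴───┤ ╶─┤
│↳ → ↓│↑│↓ ↲│ │   │ │     │   │
├───┐ │ │ ╶─┴─┴─┐ │ │ ╷ ╶─┴─┐ │
│   │↓│↑│↳ → → ↓│ │ │ │     │ │
├─╴ │ ╵ ├───┬─╴ │ └─┘ ├─┐ ╶─┤ │
│   │↳ ↑│   │↓ ↲│     │ │   │ │
│ ╶─┴───┘ ╷ │ ╶─┤ ╶───┤ └─┐ │ │
│         │ │↳ B│     │   │ │ │
│ ╶─────┐ └─┴───┴───╴ ╵ ╷ │ ╵ │
│       │               │ │   │
└───────┴───────────────┴─┴───┘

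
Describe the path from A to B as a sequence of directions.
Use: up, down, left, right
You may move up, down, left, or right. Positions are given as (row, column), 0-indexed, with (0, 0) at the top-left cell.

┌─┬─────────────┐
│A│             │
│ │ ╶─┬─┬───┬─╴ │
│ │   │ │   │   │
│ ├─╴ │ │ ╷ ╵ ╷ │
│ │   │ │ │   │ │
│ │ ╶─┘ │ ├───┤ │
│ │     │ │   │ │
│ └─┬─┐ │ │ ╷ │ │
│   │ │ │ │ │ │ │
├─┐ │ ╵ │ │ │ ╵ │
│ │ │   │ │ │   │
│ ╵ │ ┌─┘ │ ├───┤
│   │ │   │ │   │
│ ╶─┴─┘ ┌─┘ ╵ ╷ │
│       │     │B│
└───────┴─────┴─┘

Finding the path and converting it to directions:
Path through cells: (0,0) → (1,0) → (2,0) → (3,0) → (4,0) → (4,1) → (5,1) → (6,1) → (6,0) → (7,0) → (7,1) → (7,2) → (7,3) → (6,3) → (6,4) → (5,4) → (4,4) → (3,4) → (2,4) → (1,4) → (1,5) → (2,5) → (2,6) → (1,6) → (1,7) → (2,7) → (3,7) → (4,7) → (5,7) → (5,6) → (4,6) → (3,6) → (3,5) → (4,5) → (5,5) → (6,5) → (7,5) → (7,6) → (6,6) → (6,7) → (7,7)
Directions: down, down, down, down, right, down, down, left, down, right, right, right, up, right, up, up, up, up, up, right, down, right, up, right, down, down, down, down, left, up, up, left, down, down, down, down, right, up, right, down

Solution:

┌─┬─────────────┐
│A│             │
│ │ ╶─┬─┬───┬─╴ │
│↓│   │ │↱ ↓│↱ ↓│
│ ├─╴ │ │ ╷ ╵ ╷ │
│↓│   │ │↑│↳ ↑│↓│
│ │ ╶─┘ │ ├───┤ │
│↓│     │↑│↓ ↰│↓│
│ └─┬─┐ │ │ ╷ │ │
│↳ ↓│ │ │↑│↓│↑│↓│
├─┐ │ ╵ │ │ │ ╵ │
│ │↓│   │↑│↓│↑ ↲│
│ ╵ │ ┌─┘ │ ├───┤
│↓ ↲│ │↱ ↑│↓│↱ ↓│
│ ╶─┴─┘ ┌─┘ ╵ ╷ │
│↳ → → ↑│  ↳ ↑│B│
└───────┴─────┴─┘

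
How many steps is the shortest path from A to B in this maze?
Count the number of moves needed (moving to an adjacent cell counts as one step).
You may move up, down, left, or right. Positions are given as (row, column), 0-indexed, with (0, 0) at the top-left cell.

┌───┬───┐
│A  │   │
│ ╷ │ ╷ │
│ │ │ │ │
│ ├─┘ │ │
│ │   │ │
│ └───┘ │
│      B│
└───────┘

Using BFS to find shortest path:
Start: (0, 0), End: (3, 3)
Path found:
(0,0) → (1,0) → (2,0) → (3,0) → (3,1) → (3,2) → (3,3)
Number of steps: 6

Solution:

┌───┬───┐
│A  │   │
│ ╷ │ ╷ │
│↓│ │ │ │
│ ├─┘ │ │
│↓│   │ │
│ └───┘ │
│↳ → → B│
└───────┘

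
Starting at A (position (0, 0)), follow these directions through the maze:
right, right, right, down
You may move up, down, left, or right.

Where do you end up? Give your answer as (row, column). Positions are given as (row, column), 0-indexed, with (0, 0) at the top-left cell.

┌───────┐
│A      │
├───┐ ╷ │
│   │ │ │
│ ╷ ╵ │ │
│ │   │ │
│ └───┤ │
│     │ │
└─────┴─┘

Following directions step by step:
Start: (0, 0)
  right: (0, 0) → (0, 1)
  right: (0, 1) → (0, 2)
  right: (0, 2) → (0, 3)
  down: (0, 3) → (1, 3)
Final position: (1, 3)

Path taken:

┌───────┐
│A → → ↓│
├───┐ ╷ │
│   │ │B│
│ ╷ ╵ │ │
│ │   │ │
│ └───┤ │
│     │ │
└─────┴─┘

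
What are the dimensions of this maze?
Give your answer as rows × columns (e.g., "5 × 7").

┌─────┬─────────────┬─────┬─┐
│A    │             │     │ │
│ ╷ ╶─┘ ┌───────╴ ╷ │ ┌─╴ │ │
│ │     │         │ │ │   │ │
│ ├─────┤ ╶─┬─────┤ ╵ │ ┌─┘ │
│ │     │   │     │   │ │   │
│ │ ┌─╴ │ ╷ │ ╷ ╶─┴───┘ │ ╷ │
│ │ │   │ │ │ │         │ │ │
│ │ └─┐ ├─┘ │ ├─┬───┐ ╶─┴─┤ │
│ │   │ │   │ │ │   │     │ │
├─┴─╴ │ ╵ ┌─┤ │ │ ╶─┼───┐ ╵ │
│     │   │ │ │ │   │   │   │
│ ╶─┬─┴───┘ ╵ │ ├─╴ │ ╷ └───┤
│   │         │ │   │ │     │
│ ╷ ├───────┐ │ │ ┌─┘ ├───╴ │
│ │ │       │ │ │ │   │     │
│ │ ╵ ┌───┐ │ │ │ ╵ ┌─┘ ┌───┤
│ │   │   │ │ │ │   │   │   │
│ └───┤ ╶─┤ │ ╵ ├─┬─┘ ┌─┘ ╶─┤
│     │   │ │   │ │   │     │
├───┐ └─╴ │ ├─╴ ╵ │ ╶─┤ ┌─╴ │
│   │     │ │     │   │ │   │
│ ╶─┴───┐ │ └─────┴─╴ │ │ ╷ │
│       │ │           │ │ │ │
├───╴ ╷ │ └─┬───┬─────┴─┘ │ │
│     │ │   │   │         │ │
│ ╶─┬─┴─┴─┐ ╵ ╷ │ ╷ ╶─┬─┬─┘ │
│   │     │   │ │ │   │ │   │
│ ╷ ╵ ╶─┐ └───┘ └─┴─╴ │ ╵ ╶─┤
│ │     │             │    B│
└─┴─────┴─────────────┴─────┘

Counting the maze dimensions:
Rows (vertical): 15
Columns (horizontal): 14
Dimensions: 15 × 14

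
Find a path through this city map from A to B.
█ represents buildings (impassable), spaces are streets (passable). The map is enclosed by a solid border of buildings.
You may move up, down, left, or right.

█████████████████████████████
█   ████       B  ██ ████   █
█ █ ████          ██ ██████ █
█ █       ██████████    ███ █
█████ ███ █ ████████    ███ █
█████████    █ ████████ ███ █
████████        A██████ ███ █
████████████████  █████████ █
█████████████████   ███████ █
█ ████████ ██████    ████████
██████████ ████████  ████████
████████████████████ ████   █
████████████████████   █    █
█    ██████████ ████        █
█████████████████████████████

Finding the shortest path from A to B:
Movement: cardinal only
Path length: 18 steps
Directions: left → left → left → left → up → left → left → left → up → up → up → up → right → right → right → right → right → right

Solution:

█████████████████████████████
█   ████ ↱→→→→→B  ██ ████   █
█ █ ████ ↑        ██ ██████ █
█ █      ↑██████████    ███ █
█████ ███↑█ ████████    ███ █
█████████↑←←↰█ ████████ ███ █
████████    ↑←←←A██████ ███ █
████████████████  █████████ █
█████████████████   ███████ █
█ ████████ ██████    ████████
██████████ ████████  ████████
████████████████████ ████   █
████████████████████   █    █
█    ██████████ ████        █
█████████████████████████████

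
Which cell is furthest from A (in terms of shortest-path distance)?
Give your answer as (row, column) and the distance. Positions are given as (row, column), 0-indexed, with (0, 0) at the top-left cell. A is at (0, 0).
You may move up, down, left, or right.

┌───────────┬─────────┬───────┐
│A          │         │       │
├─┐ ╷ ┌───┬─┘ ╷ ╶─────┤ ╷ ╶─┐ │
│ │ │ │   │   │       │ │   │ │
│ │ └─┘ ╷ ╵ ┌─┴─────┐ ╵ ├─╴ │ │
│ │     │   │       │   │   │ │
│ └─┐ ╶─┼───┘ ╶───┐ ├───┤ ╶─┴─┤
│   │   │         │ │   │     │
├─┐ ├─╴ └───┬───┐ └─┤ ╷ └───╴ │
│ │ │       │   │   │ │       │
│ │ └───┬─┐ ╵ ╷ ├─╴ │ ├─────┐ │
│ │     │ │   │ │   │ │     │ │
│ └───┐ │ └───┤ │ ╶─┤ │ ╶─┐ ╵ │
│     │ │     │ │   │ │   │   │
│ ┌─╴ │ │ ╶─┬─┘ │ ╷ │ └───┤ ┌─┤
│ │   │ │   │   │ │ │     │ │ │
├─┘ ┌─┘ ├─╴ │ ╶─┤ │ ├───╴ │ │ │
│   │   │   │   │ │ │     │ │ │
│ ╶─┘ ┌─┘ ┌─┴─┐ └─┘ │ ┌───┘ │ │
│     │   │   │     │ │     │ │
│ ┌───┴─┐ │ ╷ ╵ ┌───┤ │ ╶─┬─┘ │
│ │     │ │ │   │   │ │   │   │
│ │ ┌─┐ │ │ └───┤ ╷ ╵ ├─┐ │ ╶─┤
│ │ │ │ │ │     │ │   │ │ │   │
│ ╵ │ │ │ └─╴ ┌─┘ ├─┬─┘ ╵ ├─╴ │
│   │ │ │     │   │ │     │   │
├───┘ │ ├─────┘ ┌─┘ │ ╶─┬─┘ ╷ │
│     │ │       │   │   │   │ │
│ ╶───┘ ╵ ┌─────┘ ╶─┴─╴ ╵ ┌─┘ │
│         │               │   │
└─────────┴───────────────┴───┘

Computing BFS distances from A to all cells:
Furthest cell: (1, 0)
Distance: 85 steps

Path from A to the furthest cell:

┌───────────┬─────────┬───────┐
│A ↓        │↱ ↓      │↱ ↓    │
├─┐ ╷ ┌───┬─┘ ╷ ╶─────┤ ╷ ╶─┐ │
│B│↓│ │↱ ↓│↱ ↑│↳ → → ↓│↑│↳ ↓│ │
│ │ └─┘ ╷ ╵ ┌─┴─────┐ ╵ ├─╴ │ │
│↑│↳ → ↑│↳ ↑│       │↳ ↑│↓ ↲│ │
│ └─┐ ╶─┼───┘ ╶───┐ ├───┤ ╶─┴─┤
│↑ ↰│   │         │ │↓ ↰│↳ → ↓│
├─┐ ├─╴ └───┬───┐ └─┤ ╷ └───╴ │
│ │↑│       │   │   │↓│↑ ← ← ↲│
│ │ └───┬─┐ ╵ ╷ ├─╴ │ ├─────┐ │
│ │↑ ← ↰│ │   │ │   │↓│     │ │
│ └───┐ │ └───┤ │ ╶─┤ │ ╶─┐ ╵ │
│     │↑│     │ │   │↓│   │   │
│ ┌─╴ │ │ ╶─┬─┘ │ ╷ │ └───┤ ┌─┤
│ │   │↑│   │   │ │ │↳ → ↓│ │ │
├─┘ ┌─┘ ├─╴ │ ╶─┤ │ ├───╴ │ │ │
│   │↱ ↑│   │   │ │ │↓ ← ↲│ │ │
│ ╶─┘ ┌─┘ ┌─┴─┐ └─┘ │ ┌───┘ │ │
│↱ → ↑│   │   │     │↓│     │ │
│ ┌───┴─┐ │ ╷ ╵ ┌───┤ │ ╶─┬─┘ │
│↑│↓ ← ↰│ │ │   │↓ ↰│↓│   │   │
│ │ ┌─┐ │ │ └───┤ ╷ ╵ ├─┐ │ ╶─┤
│↑│↓│ │↑│ │     │↓│↑ ↲│ │ │   │
│ ╵ │ │ │ └─╴ ┌─┘ ├─┬─┘ ╵ ├─╴ │
│↑ ↲│ │↑│     │↓ ↲│ │     │   │
├───┘ │ ├─────┘ ┌─┘ │ ╶─┬─┘ ╷ │
│     │↑│↓ ← ← ↲│   │   │   │ │
│ ╶───┘ ╵ ┌─────┘ ╶─┴─╴ ╵ ┌─┘ │
│      ↑ ↲│               │   │
└─────────┴───────────────┴───┘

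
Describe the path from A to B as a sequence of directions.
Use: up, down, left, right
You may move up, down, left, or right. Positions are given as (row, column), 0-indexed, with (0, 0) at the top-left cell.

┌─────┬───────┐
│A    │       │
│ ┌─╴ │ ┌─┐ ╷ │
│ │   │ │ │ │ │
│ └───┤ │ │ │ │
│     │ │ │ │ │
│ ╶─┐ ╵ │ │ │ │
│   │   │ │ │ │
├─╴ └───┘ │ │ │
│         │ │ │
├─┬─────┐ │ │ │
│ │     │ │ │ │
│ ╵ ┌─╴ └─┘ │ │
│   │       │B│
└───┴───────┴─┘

Finding the path and converting it to directions:
Path through cells: (0,0) → (1,0) → (2,0) → (2,1) → (2,2) → (3,2) → (3,3) → (2,3) → (1,3) → (0,3) → (0,4) → (0,5) → (0,6) → (1,6) → (2,6) → (3,6) → (4,6) → (5,6) → (6,6)
Directions: down, down, right, right, down, right, up, up, up, right, right, right, down, down, down, down, down, down

Solution:

┌─────┬───────┐
│A    │↱ → → ↓│
│ ┌─╴ │ ┌─┐ ╷ │
│↓│   │↑│ │ │↓│
│ └───┤ │ │ │ │
│↳ → ↓│↑│ │ │↓│
│ ╶─┐ ╵ │ │ │ │
│   │↳ ↑│ │ │↓│
├─╴ └───┘ │ │ │
│         │ │↓│
├─┬─────┐ │ │ │
│ │     │ │ │↓│
│ ╵ ┌─╴ └─┘ │ │
│   │       │B│
└───┴───────┴─┘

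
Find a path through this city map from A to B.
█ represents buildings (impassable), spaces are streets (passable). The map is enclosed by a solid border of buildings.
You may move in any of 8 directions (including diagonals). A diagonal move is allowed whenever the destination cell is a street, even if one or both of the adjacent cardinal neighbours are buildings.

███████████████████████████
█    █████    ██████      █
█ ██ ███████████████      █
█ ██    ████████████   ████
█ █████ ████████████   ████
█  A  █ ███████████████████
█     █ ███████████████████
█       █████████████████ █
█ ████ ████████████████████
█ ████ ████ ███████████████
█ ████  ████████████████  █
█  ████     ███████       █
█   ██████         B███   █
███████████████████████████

Finding the shortest path from A to B:
Movement: 8-directional
Path length: 17 steps
Directions: down-right → down-right → down-right → down → down-right → down-right → right → right → right → down-right → right → right → right → right → right → right → right

Solution:

███████████████████████████
█    █████    ██████      █
█ ██ ███████████████      █
█ ██    ████████████   ████
█ █████ ████████████   ████
█  A  █ ███████████████████
█   ↘ █ ███████████████████
█    ↘  █████████████████ █
█ ████↓████████████████████
█ ████↘████ ███████████████
█ ████ ↘████████████████  █
█  ████ →→→↘███████       █
█   ██████  →→→→→→→B███   █
███████████████████████████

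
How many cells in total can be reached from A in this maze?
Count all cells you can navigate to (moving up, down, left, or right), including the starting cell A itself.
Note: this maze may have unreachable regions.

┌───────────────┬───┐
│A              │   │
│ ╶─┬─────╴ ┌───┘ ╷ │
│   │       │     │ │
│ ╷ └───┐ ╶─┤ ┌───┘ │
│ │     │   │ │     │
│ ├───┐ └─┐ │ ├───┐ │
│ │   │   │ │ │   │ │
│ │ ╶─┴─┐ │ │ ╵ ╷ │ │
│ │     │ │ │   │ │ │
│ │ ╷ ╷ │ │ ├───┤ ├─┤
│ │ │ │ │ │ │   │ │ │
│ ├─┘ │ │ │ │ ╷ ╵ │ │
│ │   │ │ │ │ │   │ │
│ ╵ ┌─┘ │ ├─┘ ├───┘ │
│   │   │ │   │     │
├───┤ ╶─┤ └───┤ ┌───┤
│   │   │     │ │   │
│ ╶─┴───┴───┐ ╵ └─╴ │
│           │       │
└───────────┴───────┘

Using BFS/flood-fill to find all reachable cells from A:
Maze size: 10 × 10 = 100 total cells
34 cell(s) are walled off and cannot be reached from A.
Reachable cells: 66

Reachable region (· marks reachable cells):

┌───────────────┬───┐
│A · · · · · · ·│   │
│ ╶─┬─────╴ ┌───┘ ╷ │
│· ·│· · · ·│     │ │
│ ╷ └───┐ ╶─┤ ┌───┘ │
│·│· · ·│· ·│ │     │
│ ├───┐ └─┐ │ ├───┐ │
│·│· ·│· ·│·│ │   │ │
│ │ ╶─┴─┐ │ │ ╵ ╷ │ │
│·│· · ·│·│·│   │ │ │
│ │ ╷ ╷ │ │ ├───┤ ├─┤
│·│·│·│·│·│·│   │ │·│
│ ├─┘ │ │ │ │ ╷ ╵ │ │
│·│· ·│·│·│·│ │   │·│
│ ╵ ┌─┘ │ ├─┘ ├───┘ │
│· ·│· ·│·│   │· · ·│
├───┤ ╶─┤ └───┤ ┌───┤
│   │· ·│· · ·│·│· ·│
│ ╶─┴───┴───┐ ╵ └─╴ │
│           │· · · ·│
└───────────┴───────┘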